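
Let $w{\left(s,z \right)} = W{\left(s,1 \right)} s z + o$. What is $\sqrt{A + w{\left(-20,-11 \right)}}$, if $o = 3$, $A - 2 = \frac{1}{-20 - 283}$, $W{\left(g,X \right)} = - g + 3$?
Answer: $\frac{\sqrt{465012282}}{303} \approx 71.169$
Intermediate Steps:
$W{\left(g,X \right)} = 3 - g$
$A = \frac{605}{303}$ ($A = 2 + \frac{1}{-20 - 283} = 2 + \frac{1}{-303} = 2 - \frac{1}{303} = \frac{605}{303} \approx 1.9967$)
$w{\left(s,z \right)} = 3 + s z \left(3 - s\right)$ ($w{\left(s,z \right)} = \left(3 - s\right) s z + 3 = s \left(3 - s\right) z + 3 = s z \left(3 - s\right) + 3 = 3 + s z \left(3 - s\right)$)
$\sqrt{A + w{\left(-20,-11 \right)}} = \sqrt{\frac{605}{303} - \left(-3 - - 220 \left(-3 - 20\right)\right)} = \sqrt{\frac{605}{303} - \left(-3 - \left(-220\right) \left(-23\right)\right)} = \sqrt{\frac{605}{303} + \left(3 + 5060\right)} = \sqrt{\frac{605}{303} + 5063} = \sqrt{\frac{1534694}{303}} = \frac{\sqrt{465012282}}{303}$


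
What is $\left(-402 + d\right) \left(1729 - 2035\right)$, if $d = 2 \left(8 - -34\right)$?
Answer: $97308$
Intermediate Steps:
$d = 84$ ($d = 2 \left(8 + 34\right) = 2 \cdot 42 = 84$)
$\left(-402 + d\right) \left(1729 - 2035\right) = \left(-402 + 84\right) \left(1729 - 2035\right) = \left(-318\right) \left(-306\right) = 97308$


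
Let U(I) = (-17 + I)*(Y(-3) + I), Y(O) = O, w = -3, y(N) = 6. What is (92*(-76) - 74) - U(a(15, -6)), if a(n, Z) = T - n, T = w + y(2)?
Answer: -7501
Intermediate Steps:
T = 3 (T = -3 + 6 = 3)
a(n, Z) = 3 - n
U(I) = (-17 + I)*(-3 + I)
(92*(-76) - 74) - U(a(15, -6)) = (92*(-76) - 74) - (51 + (3 - 1*15)² - 20*(3 - 1*15)) = (-6992 - 74) - (51 + (3 - 15)² - 20*(3 - 15)) = -7066 - (51 + (-12)² - 20*(-12)) = -7066 - (51 + 144 + 240) = -7066 - 1*435 = -7066 - 435 = -7501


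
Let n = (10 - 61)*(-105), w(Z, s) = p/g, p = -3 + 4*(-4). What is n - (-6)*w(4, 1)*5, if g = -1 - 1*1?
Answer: 5640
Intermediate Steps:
g = -2 (g = -1 - 1 = -2)
p = -19 (p = -3 - 16 = -19)
w(Z, s) = 19/2 (w(Z, s) = -19/(-2) = -19*(-½) = 19/2)
n = 5355 (n = -51*(-105) = 5355)
n - (-6)*w(4, 1)*5 = 5355 - (-6)*(19/2)*5 = 5355 - (-6)*95/2 = 5355 - 1*(-285) = 5355 + 285 = 5640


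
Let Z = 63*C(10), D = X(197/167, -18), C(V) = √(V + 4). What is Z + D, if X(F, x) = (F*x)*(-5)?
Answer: 17730/167 + 63*√14 ≈ 341.89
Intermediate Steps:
C(V) = √(4 + V)
X(F, x) = -5*F*x
D = 17730/167 (D = -5*197/167*(-18) = 17730/167 ≈ 106.17)
Z = 63*√14 (Z = 63*√(4 + 10) = 63*√14 ≈ 235.72)
Z + D = 63*√14 + 17730/167 = 17730/167 + 63*√14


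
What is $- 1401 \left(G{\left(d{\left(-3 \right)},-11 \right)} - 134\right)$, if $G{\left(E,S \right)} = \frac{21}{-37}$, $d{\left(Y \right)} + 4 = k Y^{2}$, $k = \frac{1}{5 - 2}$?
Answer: $\frac{6975579}{37} \approx 1.8853 \cdot 10^{5}$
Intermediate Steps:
$k = \frac{1}{3} \approx 0.33333$
$d{\left(Y \right)} = -4 + \frac{Y^{2}}{3}$
$G{\left(E,S \right)} = - \frac{21}{37}$ ($G{\left(E,S \right)} = 21 \left(- \frac{1}{37}\right) = - \frac{21}{37}$)
$- 1401 \left(G{\left(d{\left(-3 \right)},-11 \right)} - 134\right) = - 1401 \left(- \frac{21}{37} - 134\right) = \left(-1401\right) \left(- \frac{4979}{37}\right) = \frac{6975579}{37}$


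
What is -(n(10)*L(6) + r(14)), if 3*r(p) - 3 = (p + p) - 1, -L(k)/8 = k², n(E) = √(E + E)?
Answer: -10 + 576*√5 ≈ 1278.0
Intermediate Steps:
n(E) = √2*√E (n(E) = √(2*E) = √2*√E)
L(k) = -8*k²
r(p) = ⅔ + 2*p/3 (r(p) = 1 + ((p + p) - 1)/3 = 1 + (2*p - 1)/3 = 1 + (-1 + 2*p)/3 = 1 + (-⅓ + 2*p/3) = ⅔ + 2*p/3)
-(n(10)*L(6) + r(14)) = -((√2*√10)*(-8*6²) + (⅔ + (⅔)*14)) = -((2*√5)*(-8*36) + (⅔ + 28/3)) = -((2*√5)*(-288) + 10) = -(-576*√5 + 10) = -(10 - 576*√5) = -10 + 576*√5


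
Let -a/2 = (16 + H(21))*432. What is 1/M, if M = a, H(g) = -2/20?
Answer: -5/68688 ≈ -7.2793e-5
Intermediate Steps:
H(g) = -⅒ (H(g) = -2*1/20 = -⅒)
a = -68688/5 (a = -2*(16 - ⅒)*432 = -159*432/5 = -2*34344/5 = -68688/5 ≈ -13738.)
M = -68688/5 ≈ -13738.
1/M = 1/(-68688/5) = -5/68688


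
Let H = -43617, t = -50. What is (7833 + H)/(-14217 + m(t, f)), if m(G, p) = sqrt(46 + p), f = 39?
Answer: 127185282/50530751 + 8946*sqrt(85)/50530751 ≈ 2.5186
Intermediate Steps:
(7833 + H)/(-14217 + m(t, f)) = (7833 - 43617)/(-14217 + sqrt(46 + 39)) = -35784/(-14217 + sqrt(85))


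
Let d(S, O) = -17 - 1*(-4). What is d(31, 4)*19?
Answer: -247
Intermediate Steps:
d(S, O) = -13 (d(S, O) = -17 + 4 = -13)
d(31, 4)*19 = -13*19 = -247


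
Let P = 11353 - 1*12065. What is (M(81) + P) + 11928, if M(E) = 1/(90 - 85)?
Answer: 56081/5 ≈ 11216.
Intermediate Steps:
M(E) = ⅕ (M(E) = 1/5 = ⅕)
P = -712 (P = 11353 - 12065 = -712)
(M(81) + P) + 11928 = (⅕ - 712) + 11928 = -3559/5 + 11928 = 56081/5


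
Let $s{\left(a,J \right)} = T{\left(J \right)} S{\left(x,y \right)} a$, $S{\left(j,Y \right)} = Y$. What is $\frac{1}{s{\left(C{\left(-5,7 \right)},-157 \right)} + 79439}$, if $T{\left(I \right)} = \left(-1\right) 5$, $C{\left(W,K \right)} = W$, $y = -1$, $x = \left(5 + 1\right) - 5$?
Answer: $\frac{1}{79414} \approx 1.2592 \cdot 10^{-5}$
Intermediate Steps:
$x = 1$ ($x = 6 - 5 = 1$)
$T{\left(I \right)} = -5$
$s{\left(a,J \right)} = 5 a$ ($s{\left(a,J \right)} = \left(-5\right) \left(-1\right) a = 5 a$)
$\frac{1}{s{\left(C{\left(-5,7 \right)},-157 \right)} + 79439} = \frac{1}{5 \left(-5\right) + 79439} = \frac{1}{-25 + 79439} = \frac{1}{79414}$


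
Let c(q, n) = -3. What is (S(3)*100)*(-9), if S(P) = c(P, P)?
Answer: 2700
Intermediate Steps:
S(P) = -3
(S(3)*100)*(-9) = -3*100*(-9) = -300*(-9) = 2700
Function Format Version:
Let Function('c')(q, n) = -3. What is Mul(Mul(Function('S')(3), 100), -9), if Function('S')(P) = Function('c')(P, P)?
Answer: 2700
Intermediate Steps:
Function('S')(P) = -3
Mul(Mul(Function('S')(3), 100), -9) = Mul(Mul(-3, 100), -9) = Mul(-300, -9) = 2700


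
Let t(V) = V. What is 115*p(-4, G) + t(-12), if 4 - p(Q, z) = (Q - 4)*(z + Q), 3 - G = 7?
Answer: -6912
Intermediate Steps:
G = -4 (G = 3 - 1*7 = 3 - 7 = -4)
p(Q, z) = 4 - (-4 + Q)*(Q + z) (p(Q, z) = 4 - (Q - 4)*(z + Q) = 4 - (-4 + Q)*(Q + z))
115*p(-4, G) + t(-12) = 115*(4 - 1*(-4)**2 + 4*(-4) + 4*(-4) - 1*(-4)*(-4)) - 12 = 115*(4 - 1*16 - 16 - 16 - 16) - 12 = 115*(4 - 16 - 16 - 16 - 16) - 12 = 115*(-60) - 12 = -6900 - 12 = -6912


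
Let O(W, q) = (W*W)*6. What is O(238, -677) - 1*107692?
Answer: 232172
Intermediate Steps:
O(W, q) = 6*W² (O(W, q) = W²*6 = 6*W²)
O(238, -677) - 1*107692 = 6*238² - 1*107692 = 6*56644 - 107692 = 339864 - 107692 = 232172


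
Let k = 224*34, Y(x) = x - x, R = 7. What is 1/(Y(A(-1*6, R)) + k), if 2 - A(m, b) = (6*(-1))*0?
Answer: 1/7616 ≈ 0.00013130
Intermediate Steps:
A(m, b) = 2 (A(m, b) = 2 - 6*(-1)*0 = 2 - (-6)*0 = 2 - 1*0 = 2 + 0 = 2)
Y(x) = 0
k = 7616
1/(Y(A(-1*6, R)) + k) = 1/(0 + 7616) = 1/7616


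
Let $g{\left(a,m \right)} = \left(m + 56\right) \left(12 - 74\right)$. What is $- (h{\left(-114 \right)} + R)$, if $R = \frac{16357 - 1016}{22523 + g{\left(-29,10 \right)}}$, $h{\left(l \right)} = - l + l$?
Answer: $- \frac{15341}{18431} \approx -0.83235$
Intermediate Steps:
$g{\left(a,m \right)} = -3472 - 62 m$ ($g{\left(a,m \right)} = \left(56 + m\right) \left(-62\right) = -3472 - 62 m$)
$h{\left(l \right)} = 0$
$R = \frac{15341}{18431}$ ($R = \frac{16357 - 1016}{22523 - 4092} = \frac{15341}{22523 - 4092} = \frac{15341}{18431} \approx 0.83235$)
$- (h{\left(-114 \right)} + R) = - (0 + \frac{15341}{18431}) = \left(-1\right) \frac{15341}{18431} = - \frac{15341}{18431}$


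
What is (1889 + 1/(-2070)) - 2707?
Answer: -1693261/2070 ≈ -818.00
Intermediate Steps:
(1889 + 1/(-2070)) - 2707 = (1889 - 1/2070) - 2707 = 3910229/2070 - 2707 = -1693261/2070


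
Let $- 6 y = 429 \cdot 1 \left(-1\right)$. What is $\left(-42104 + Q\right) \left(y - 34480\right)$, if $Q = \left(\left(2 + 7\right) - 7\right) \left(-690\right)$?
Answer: $1496219214$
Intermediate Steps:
$Q = -1380$ ($Q = \left(9 - 7\right) \left(-690\right) = 2 \left(-690\right) = -1380$)
$y = \frac{143}{2}$ ($y = - \frac{429 \cdot 1 \left(-1\right)}{6} = - \frac{429 \left(-1\right)}{6} = \left(- \frac{1}{6}\right) \left(-429\right) = \frac{143}{2} \approx 71.5$)
$\left(-42104 + Q\right) \left(y - 34480\right) = \left(-42104 - 1380\right) \left(\frac{143}{2} - 34480\right) = \left(-43484\right) \left(- \frac{68817}{2}\right) = 1496219214$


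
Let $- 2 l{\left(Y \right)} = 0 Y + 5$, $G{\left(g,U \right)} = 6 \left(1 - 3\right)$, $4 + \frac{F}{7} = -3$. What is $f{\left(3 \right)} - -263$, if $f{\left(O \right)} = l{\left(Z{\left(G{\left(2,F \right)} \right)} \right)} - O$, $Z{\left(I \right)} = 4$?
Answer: $\frac{515}{2} \approx 257.5$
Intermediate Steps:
$F = -49$ ($F = -28 + 7 \left(-3\right) = -28 - 21 = -49$)
$G{\left(g,U \right)} = -12$ ($G{\left(g,U \right)} = 6 \left(-2\right) = -12$)
$l{\left(Y \right)} = - \frac{5}{2}$ ($l{\left(Y \right)} = - \frac{0 Y + 5}{2} = - \frac{0 + 5}{2} = \left(- \frac{1}{2}\right) 5 = - \frac{5}{2}$)
$f{\left(O \right)} = - \frac{5}{2} - O$
$f{\left(3 \right)} - -263 = \left(- \frac{5}{2} - 3\right) - -263 = \left(- \frac{5}{2} - 3\right) + 263 = - \frac{11}{2} + 263 = \frac{515}{2}$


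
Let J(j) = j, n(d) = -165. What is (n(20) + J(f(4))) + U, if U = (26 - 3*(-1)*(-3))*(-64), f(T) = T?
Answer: -1249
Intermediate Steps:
U = -1088 (U = (26 + 3*(-3))*(-64) = (26 - 9)*(-64) = 17*(-64) = -1088)
(n(20) + J(f(4))) + U = (-165 + 4) - 1088 = -161 - 1088 = -1249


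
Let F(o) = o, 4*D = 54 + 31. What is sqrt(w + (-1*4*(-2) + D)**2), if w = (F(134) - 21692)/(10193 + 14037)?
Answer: sqrt(2007089275665)/48460 ≈ 29.235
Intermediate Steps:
D = 85/4 (D = (54 + 31)/4 = (1/4)*85 = 85/4 ≈ 21.250)
w = -10779/12115 (w = (134 - 21692)/(10193 + 14037) = -21558/24230 = -21558*1/24230 = -10779/12115 ≈ -0.88972)
sqrt(w + (-1*4*(-2) + D)**2) = sqrt(-10779/12115 + (-1*4*(-2) + 85/4)**2) = sqrt(-10779/12115 + (-4*(-2) + 85/4)**2) = sqrt(-10779/12115 + (8 + 85/4)**2) = sqrt(-10779/12115 + (117/4)**2) = sqrt(-10779/12115 + 13689/16) = sqrt(165669771/193840) = sqrt(2007089275665)/48460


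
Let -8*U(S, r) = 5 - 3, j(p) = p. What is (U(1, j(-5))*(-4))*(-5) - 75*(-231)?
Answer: 17320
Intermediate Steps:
U(S, r) = -¼ (U(S, r) = -(5 - 3)/8 = -⅛*2 = -¼)
(U(1, j(-5))*(-4))*(-5) - 75*(-231) = -¼*(-4)*(-5) - 75*(-231) = 1*(-5) + 17325 = -5 + 17325 = 17320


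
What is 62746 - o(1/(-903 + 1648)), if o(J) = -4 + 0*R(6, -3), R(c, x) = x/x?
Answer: 62750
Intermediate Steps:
R(c, x) = 1
o(J) = -4 (o(J) = -4 + 0*1 = -4 + 0 = -4)
62746 - o(1/(-903 + 1648)) = 62746 - 1*(-4) = 62746 + 4 = 62750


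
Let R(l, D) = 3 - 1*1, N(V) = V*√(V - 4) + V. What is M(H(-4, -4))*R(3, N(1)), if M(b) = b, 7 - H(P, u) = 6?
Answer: 2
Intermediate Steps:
H(P, u) = 1 (H(P, u) = 7 - 1*6 = 7 - 6 = 1)
N(V) = V + V*√(-4 + V) (N(V) = V*√(-4 + V) + V = V + V*√(-4 + V))
R(l, D) = 2 (R(l, D) = 3 - 1 = 2)
M(H(-4, -4))*R(3, N(1)) = 1*2 = 2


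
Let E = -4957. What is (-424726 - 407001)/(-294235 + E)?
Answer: 831727/299192 ≈ 2.7799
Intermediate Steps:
(-424726 - 407001)/(-294235 + E) = (-424726 - 407001)/(-294235 - 4957) = -831727/(-299192) = -831727*(-1/299192) = 831727/299192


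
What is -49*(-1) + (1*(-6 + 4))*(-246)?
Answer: 541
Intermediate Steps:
-49*(-1) + (1*(-6 + 4))*(-246) = 49 + (1*(-2))*(-246) = 49 - 2*(-246) = 49 + 492 = 541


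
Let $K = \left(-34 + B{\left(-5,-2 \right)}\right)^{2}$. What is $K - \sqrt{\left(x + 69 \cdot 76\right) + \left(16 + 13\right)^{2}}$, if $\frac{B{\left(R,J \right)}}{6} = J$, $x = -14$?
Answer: $2116 - \sqrt{6071} \approx 2038.1$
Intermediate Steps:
$B{\left(R,J \right)} = 6 J$
$K = 2116$ ($K = \left(-34 + 6 \left(-2\right)\right)^{2} = \left(-34 - 12\right)^{2} = \left(-46\right)^{2} = 2116$)
$K - \sqrt{\left(x + 69 \cdot 76\right) + \left(16 + 13\right)^{2}} = 2116 - \sqrt{\left(-14 + 69 \cdot 76\right) + \left(16 + 13\right)^{2}} = 2116 - \sqrt{\left(-14 + 5244\right) + 29^{2}} = 2116 - \sqrt{5230 + 841} = 2116 - \sqrt{6071}$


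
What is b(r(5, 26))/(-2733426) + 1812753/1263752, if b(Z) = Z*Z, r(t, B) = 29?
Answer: 2476981683173/1727186287176 ≈ 1.4341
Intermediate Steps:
b(Z) = Z²
b(r(5, 26))/(-2733426) + 1812753/1263752 = 29²/(-2733426) + 1812753/1263752 = 841*(-1/2733426) + 1812753*(1/1263752) = -841/2733426 + 1812753/1263752 = 2476981683173/1727186287176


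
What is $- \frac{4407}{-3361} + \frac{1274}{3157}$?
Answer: $\frac{2599259}{1515811} \approx 1.7148$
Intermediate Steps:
$- \frac{4407}{-3361} + \frac{1274}{3157} = \left(-4407\right) \left(- \frac{1}{3361}\right) + 1274 \cdot \frac{1}{3157} = \frac{4407}{3361} + \frac{182}{451} = \frac{2599259}{1515811}$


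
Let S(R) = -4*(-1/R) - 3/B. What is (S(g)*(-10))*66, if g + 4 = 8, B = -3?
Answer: -1320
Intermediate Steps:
g = 4 (g = -4 + 8 = 4)
S(R) = 1 + 4/R (S(R) = -4*(-1/R) - 3/(-3) = -(-4)/R - 3*(-1/3) = 4/R + 1 = 1 + 4/R)
(S(g)*(-10))*66 = (((4 + 4)/4)*(-10))*66 = (((1/4)*8)*(-10))*66 = (2*(-10))*66 = -20*66 = -1320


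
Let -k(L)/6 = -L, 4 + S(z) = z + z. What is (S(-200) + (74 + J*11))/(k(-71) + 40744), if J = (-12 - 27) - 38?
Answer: -1177/40318 ≈ -0.029193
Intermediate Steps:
J = -77 (J = -39 - 38 = -77)
S(z) = -4 + 2*z (S(z) = -4 + (z + z) = -4 + 2*z)
k(L) = 6*L (k(L) = -(-6)*L = 6*L)
(S(-200) + (74 + J*11))/(k(-71) + 40744) = ((-4 + 2*(-200)) + (74 - 77*11))/(6*(-71) + 40744) = ((-4 - 400) + (74 - 847))/(-426 + 40744) = (-404 - 773)/40318 = -1177*1/40318 = -1177/40318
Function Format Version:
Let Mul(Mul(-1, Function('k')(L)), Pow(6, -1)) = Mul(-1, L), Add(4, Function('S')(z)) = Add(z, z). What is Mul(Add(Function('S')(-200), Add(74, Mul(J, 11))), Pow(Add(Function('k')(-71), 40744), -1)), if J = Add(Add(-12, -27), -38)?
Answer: Rational(-1177, 40318) ≈ -0.029193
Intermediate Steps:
J = -77 (J = Add(-39, -38) = -77)
Function('S')(z) = Add(-4, Mul(2, z)) (Function('S')(z) = Add(-4, Add(z, z)) = Add(-4, Mul(2, z)))
Function('k')(L) = Mul(6, L) (Function('k')(L) = Mul(-6, Mul(-1, L)) = Mul(6, L))
Mul(Add(Function('S')(-200), Add(74, Mul(J, 11))), Pow(Add(Function('k')(-71), 40744), -1)) = Mul(Add(Add(-4, Mul(2, -200)), Add(74, Mul(-77, 11))), Pow(Add(Mul(6, -71), 40744), -1)) = Mul(Add(Add(-4, -400), Add(74, -847)), Pow(Add(-426, 40744), -1)) = Mul(Add(-404, -773), Pow(40318, -1)) = Mul(-1177, Rational(1, 40318)) = Rational(-1177, 40318)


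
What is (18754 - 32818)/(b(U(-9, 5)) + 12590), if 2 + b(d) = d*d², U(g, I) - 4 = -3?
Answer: -14064/12589 ≈ -1.1172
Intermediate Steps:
U(g, I) = 1 (U(g, I) = 4 - 3 = 1)
b(d) = -2 + d³ (b(d) = -2 + d*d² = -2 + d³)
(18754 - 32818)/(b(U(-9, 5)) + 12590) = (18754 - 32818)/((-2 + 1³) + 12590) = -14064/((-2 + 1) + 12590) = -14064/(-1 + 12590) = -14064/12589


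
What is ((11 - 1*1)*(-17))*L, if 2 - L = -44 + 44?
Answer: -340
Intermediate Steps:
L = 2 (L = 2 - (-44 + 44) = 2 - 1*0 = 2 + 0 = 2)
((11 - 1*1)*(-17))*L = ((11 - 1*1)*(-17))*2 = ((11 - 1)*(-17))*2 = (10*(-17))*2 = -170*2 = -340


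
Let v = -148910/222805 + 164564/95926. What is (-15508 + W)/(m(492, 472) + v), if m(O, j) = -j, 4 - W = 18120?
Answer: 8982984658329/125819708570 ≈ 71.396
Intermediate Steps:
W = -18116 (W = 4 - 1*18120 = 4 - 18120 = -18116)
v = 2238134136/2137279243 (v = -148910*1/222805 + 164564*(1/95926) = -29782/44561 + 82282/47963 = 2238134136/2137279243 ≈ 1.0472)
(-15508 + W)/(m(492, 472) + v) = (-15508 - 18116)/(-1*472 + 2238134136/2137279243) = -33624/(-472 + 2238134136/2137279243) = -33624/(-1006557668560/2137279243) = -33624*(-2137279243/1006557668560) = 8982984658329/125819708570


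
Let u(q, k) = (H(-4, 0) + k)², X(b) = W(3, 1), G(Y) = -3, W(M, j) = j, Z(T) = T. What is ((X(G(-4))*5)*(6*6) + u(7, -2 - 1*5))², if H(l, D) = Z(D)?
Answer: 52441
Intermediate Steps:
X(b) = 1
H(l, D) = D
u(q, k) = k² (u(q, k) = (0 + k)² = k²)
((X(G(-4))*5)*(6*6) + u(7, -2 - 1*5))² = ((1*5)*(6*6) + (-2 - 1*5)²)² = (5*36 + (-2 - 5)²)² = (180 + (-7)²)² = (180 + 49)² = 229² = 52441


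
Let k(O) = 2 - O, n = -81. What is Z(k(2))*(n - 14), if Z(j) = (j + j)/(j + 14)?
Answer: 0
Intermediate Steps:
Z(j) = 2*j/(14 + j) (Z(j) = (2*j)/(14 + j) = 2*j/(14 + j))
Z(k(2))*(n - 14) = (2*(2 - 1*2)/(14 + (2 - 1*2)))*(-81 - 14) = (2*(2 - 2)/(14 + (2 - 2)))*(-95) = (2*0/(14 + 0))*(-95) = (2*0/14)*(-95) = (2*0*(1/14))*(-95) = 0*(-95) = 0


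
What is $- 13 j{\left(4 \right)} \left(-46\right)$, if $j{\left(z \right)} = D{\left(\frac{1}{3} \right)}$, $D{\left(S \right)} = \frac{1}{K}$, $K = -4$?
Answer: $- \frac{299}{2} \approx -149.5$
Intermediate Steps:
$D{\left(S \right)} = - \frac{1}{4}$ ($D{\left(S \right)} = \frac{1}{-4} = - \frac{1}{4}$)
$j{\left(z \right)} = - \frac{1}{4}$
$- 13 j{\left(4 \right)} \left(-46\right) = \left(-13\right) \left(- \frac{1}{4}\right) \left(-46\right) = \frac{13}{4} \left(-46\right) = - \frac{299}{2}$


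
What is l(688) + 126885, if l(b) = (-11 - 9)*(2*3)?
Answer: 126765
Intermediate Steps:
l(b) = -120 (l(b) = -20*6 = -120)
l(688) + 126885 = -120 + 126885 = 126765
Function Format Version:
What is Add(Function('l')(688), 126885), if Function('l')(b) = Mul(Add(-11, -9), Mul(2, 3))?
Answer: 126765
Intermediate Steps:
Function('l')(b) = -120 (Function('l')(b) = Mul(-20, 6) = -120)
Add(Function('l')(688), 126885) = Add(-120, 126885) = 126765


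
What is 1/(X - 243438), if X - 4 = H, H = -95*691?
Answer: -1/309079 ≈ -3.2354e-6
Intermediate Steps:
H = -65645
X = -65641 (X = 4 - 65645 = -65641)
1/(X - 243438) = 1/(-65641 - 243438) = 1/(-309079) = -1/309079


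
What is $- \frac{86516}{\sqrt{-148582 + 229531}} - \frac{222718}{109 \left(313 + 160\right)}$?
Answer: $- \frac{222718}{51557} - \frac{86516 \sqrt{669}}{7359} \approx -308.4$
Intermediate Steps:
$- \frac{86516}{\sqrt{-148582 + 229531}} - \frac{222718}{109 \left(313 + 160\right)} = - \frac{86516}{\sqrt{80949}} - \frac{222718}{109 \cdot 473} = - \frac{86516}{11 \sqrt{669}} - \frac{222718}{51557} = - 86516 \frac{\sqrt{669}}{7359} - \frac{222718}{51557} = - \frac{86516 \sqrt{669}}{7359} - \frac{222718}{51557} = - \frac{222718}{51557} - \frac{86516 \sqrt{669}}{7359}$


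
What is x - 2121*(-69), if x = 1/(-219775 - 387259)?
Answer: 88838818865/607034 ≈ 1.4635e+5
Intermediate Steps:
x = -1/607034 (x = 1/(-607034) = -1/607034 ≈ -1.6474e-6)
x - 2121*(-69) = -1/607034 - 2121*(-69) = -1/607034 + 146349 = 88838818865/607034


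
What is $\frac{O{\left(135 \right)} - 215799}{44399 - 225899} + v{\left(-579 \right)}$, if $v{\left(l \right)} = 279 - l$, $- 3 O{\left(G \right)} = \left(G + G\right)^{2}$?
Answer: $\frac{51989033}{60500} \approx 859.32$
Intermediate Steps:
$O{\left(G \right)} = - \frac{4 G^{2}}{3}$ ($O{\left(G \right)} = - \frac{\left(G + G\right)^{2}}{3} = - \frac{\left(2 G\right)^{2}}{3} = - \frac{4 G^{2}}{3}$)
$\frac{O{\left(135 \right)} - 215799}{44399 - 225899} + v{\left(-579 \right)} = \frac{- \frac{4 \cdot 135^{2}}{3} - 215799}{44399 - 225899} + \left(279 - -579\right) = \frac{\left(- \frac{4}{3}\right) 18225 - 215799}{-181500} + \left(279 + 579\right) = \left(-24300 - 215799\right) \left(- \frac{1}{181500}\right) + 858 = \left(-240099\right) \left(- \frac{1}{181500}\right) + 858 = \frac{80033}{60500} + 858 = \frac{51989033}{60500}$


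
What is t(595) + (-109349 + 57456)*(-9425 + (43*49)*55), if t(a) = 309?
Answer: -5524528471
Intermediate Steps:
t(595) + (-109349 + 57456)*(-9425 + (43*49)*55) = 309 + (-109349 + 57456)*(-9425 + (43*49)*55) = 309 - 51893*(-9425 + 2107*55) = 309 - 51893*(-9425 + 115885) = 309 - 51893*106460 = 309 - 5524528780 = -5524528471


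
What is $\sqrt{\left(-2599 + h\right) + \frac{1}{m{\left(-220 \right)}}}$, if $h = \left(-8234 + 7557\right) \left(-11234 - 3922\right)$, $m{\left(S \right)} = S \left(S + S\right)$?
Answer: $\frac{\sqrt{1985951316802}}{440} \approx 3202.8$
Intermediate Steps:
$m{\left(S \right)} = 2 S^{2}$ ($m{\left(S \right)} = S 2 S = 2 S^{2}$)
$h = 10260612$ ($h = \left(-677\right) \left(-15156\right) = 10260612$)
$\sqrt{\left(-2599 + h\right) + \frac{1}{m{\left(-220 \right)}}} = \sqrt{\left(-2599 + 10260612\right) + \frac{1}{2 \left(-220\right)^{2}}} = \sqrt{10258013 + \frac{1}{2 \cdot 48400}} = \sqrt{10258013 + \frac{1}{96800}} = \sqrt{\frac{992975658401}{96800}} = \frac{\sqrt{1985951316802}}{440}$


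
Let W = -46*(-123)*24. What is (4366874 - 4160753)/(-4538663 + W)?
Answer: -206121/4402871 ≈ -0.046815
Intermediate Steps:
W = 135792 (W = 5658*24 = 135792)
(4366874 - 4160753)/(-4538663 + W) = (4366874 - 4160753)/(-4538663 + 135792) = 206121/(-4402871) = 206121*(-1/4402871) = -206121/4402871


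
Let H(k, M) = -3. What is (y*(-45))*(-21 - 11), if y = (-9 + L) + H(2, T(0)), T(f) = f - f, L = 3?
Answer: -12960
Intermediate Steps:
T(f) = 0
y = -9 (y = (-9 + 3) - 3 = -6 - 3 = -9)
(y*(-45))*(-21 - 11) = (-9*(-45))*(-21 - 11) = 405*(-32) = -12960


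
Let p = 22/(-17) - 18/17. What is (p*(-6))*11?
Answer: 2640/17 ≈ 155.29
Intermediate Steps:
p = -40/17 (p = 22*(-1/17) - 18*1/17 = -22/17 - 18/17 = -40/17 ≈ -2.3529)
(p*(-6))*11 = -40/17*(-6)*11 = (240/17)*11 = 2640/17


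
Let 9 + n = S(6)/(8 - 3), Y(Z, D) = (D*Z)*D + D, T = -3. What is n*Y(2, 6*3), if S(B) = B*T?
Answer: -41958/5 ≈ -8391.6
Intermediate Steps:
S(B) = -3*B (S(B) = B*(-3) = -3*B)
Y(Z, D) = D + Z*D² (Y(Z, D) = Z*D² + D = D + Z*D²)
n = -63/5 (n = -9 + (-3*6)/(8 - 3) = -9 - 18/5 = -63/5 ≈ -12.600)
n*Y(2, 6*3) = -63*6*3*(1 + (6*3)*2)/5 = -1134*(1 + 18*2)/5 = -1134*(1 + 36)/5 = -1134*37/5 = -63/5*666 = -41958/5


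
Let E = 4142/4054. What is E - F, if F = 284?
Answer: -573597/2027 ≈ -282.98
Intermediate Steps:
E = 2071/2027 (E = 4142*(1/4054) = 2071/2027 ≈ 1.0217)
E - F = 2071/2027 - 1*284 = 2071/2027 - 284 = -573597/2027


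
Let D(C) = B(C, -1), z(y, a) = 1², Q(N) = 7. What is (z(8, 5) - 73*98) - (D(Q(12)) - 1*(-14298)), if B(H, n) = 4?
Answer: -21455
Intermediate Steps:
z(y, a) = 1
D(C) = 4
(z(8, 5) - 73*98) - (D(Q(12)) - 1*(-14298)) = (1 - 73*98) - (4 - 1*(-14298)) = (1 - 7154) - (4 + 14298) = -7153 - 1*14302 = -7153 - 14302 = -21455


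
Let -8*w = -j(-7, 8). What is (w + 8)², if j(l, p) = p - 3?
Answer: 4761/64 ≈ 74.391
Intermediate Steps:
j(l, p) = -3 + p
w = 5/8 (w = -(-1)*(-3 + 8)/8 = -(-1)*5/8 = -⅛*(-5) = 5/8 ≈ 0.62500)
(w + 8)² = (5/8 + 8)² = (69/8)² = 4761/64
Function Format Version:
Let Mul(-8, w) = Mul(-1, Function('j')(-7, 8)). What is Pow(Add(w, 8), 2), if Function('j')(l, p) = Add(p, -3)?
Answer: Rational(4761, 64) ≈ 74.391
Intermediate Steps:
Function('j')(l, p) = Add(-3, p)
w = Rational(5, 8) (w = Mul(Rational(-1, 8), Mul(-1, Add(-3, 8))) = Mul(Rational(-1, 8), Mul(-1, 5)) = Mul(Rational(-1, 8), -5) = Rational(5, 8) ≈ 0.62500)
Pow(Add(w, 8), 2) = Pow(Add(Rational(5, 8), 8), 2) = Pow(Rational(69, 8), 2) = Rational(4761, 64)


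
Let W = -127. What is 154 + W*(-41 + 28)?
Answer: 1805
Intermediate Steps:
154 + W*(-41 + 28) = 154 - 127*(-41 + 28) = 154 - 127*(-13) = 154 + 1651 = 1805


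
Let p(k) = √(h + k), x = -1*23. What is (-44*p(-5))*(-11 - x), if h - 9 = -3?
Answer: -528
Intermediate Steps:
x = -23
h = 6 (h = 9 - 3 = 6)
p(k) = √(6 + k)
(-44*p(-5))*(-11 - x) = (-44*√(6 - 5))*(-11 - 1*(-23)) = (-44*√1)*(-11 + 23) = -44*1*12 = -44*12 = -528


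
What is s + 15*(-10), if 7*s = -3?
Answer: -1053/7 ≈ -150.43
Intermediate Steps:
s = -3/7 (s = (1/7)*(-3) = -3/7 ≈ -0.42857)
s + 15*(-10) = -3/7 + 15*(-10) = -3/7 - 150 = -1053/7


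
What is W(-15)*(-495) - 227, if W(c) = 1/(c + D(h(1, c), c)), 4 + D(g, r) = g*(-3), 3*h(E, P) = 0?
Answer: -3818/19 ≈ -200.95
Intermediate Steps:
h(E, P) = 0 (h(E, P) = (⅓)*0 = 0)
D(g, r) = -4 - 3*g (D(g, r) = -4 + g*(-3) = -4 - 3*g)
W(c) = 1/(-4 + c) (W(c) = 1/(c + (-4 - 3*0)) = 1/(c + (-4 + 0)) = 1/(c - 4) = 1/(-4 + c))
W(-15)*(-495) - 227 = -495/(-4 - 15) - 227 = -495/(-19) - 227 = -1/19*(-495) - 227 = 495/19 - 227 = -3818/19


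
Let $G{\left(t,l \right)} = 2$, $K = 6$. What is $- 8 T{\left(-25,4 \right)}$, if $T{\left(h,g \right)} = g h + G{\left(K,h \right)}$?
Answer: $784$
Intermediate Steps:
$T{\left(h,g \right)} = 2 + g h$ ($T{\left(h,g \right)} = g h + 2 = 2 + g h$)
$- 8 T{\left(-25,4 \right)} = - 8 \left(2 + 4 \left(-25\right)\right) = - 8 \left(2 - 100\right) = \left(-8\right) \left(-98\right) = 784$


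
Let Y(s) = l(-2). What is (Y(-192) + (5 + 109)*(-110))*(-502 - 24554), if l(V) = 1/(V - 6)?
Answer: 314205372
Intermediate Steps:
l(V) = 1/(-6 + V)
Y(s) = -1/8 (Y(s) = 1/(-6 - 2) = 1/(-8) = -1/8)
(Y(-192) + (5 + 109)*(-110))*(-502 - 24554) = (-1/8 + (5 + 109)*(-110))*(-502 - 24554) = (-1/8 + 114*(-110))*(-25056) = (-1/8 - 12540)*(-25056) = -100321/8*(-25056) = 314205372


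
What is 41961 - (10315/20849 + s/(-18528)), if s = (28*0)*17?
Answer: 874834574/20849 ≈ 41961.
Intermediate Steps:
s = 0 (s = 0*17 = 0)
41961 - (10315/20849 + s/(-18528)) = 41961 - (10315/20849 + 0/(-18528)) = 41961 - (10315*(1/20849) + 0*(-1/18528)) = 41961 - (10315/20849 + 0) = 41961 - 1*10315/20849 = 41961 - 10315/20849 = 874834574/20849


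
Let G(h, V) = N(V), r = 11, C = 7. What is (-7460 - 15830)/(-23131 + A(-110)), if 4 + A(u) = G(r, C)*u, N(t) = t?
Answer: 4658/4781 ≈ 0.97427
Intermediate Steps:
G(h, V) = V
A(u) = -4 + 7*u
(-7460 - 15830)/(-23131 + A(-110)) = (-7460 - 15830)/(-23131 + (-4 + 7*(-110))) = -23290/(-23131 + (-4 - 770)) = -23290/(-23131 - 774) = -23290/(-23905) = -23290*(-1/23905) = 4658/4781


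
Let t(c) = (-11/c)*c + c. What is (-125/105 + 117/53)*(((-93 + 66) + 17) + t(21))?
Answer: 0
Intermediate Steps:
t(c) = -11 + c
(-125/105 + 117/53)*(((-93 + 66) + 17) + t(21)) = (-125/105 + 117/53)*(((-93 + 66) + 17) + (-11 + 21)) = (-125*1/105 + 117*(1/53))*((-27 + 17) + 10) = (-25/21 + 117/53)*(-10 + 10) = (1132/1113)*0 = 0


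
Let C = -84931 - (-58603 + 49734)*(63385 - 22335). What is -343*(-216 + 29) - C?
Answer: -363923378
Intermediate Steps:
C = 363987519 (C = -84931 - (-8869)*41050 = -84931 - 1*(-364072450) = -84931 + 364072450 = 363987519)
-343*(-216 + 29) - C = -343*(-216 + 29) - 1*363987519 = -343*(-187) - 363987519 = 64141 - 363987519 = -363923378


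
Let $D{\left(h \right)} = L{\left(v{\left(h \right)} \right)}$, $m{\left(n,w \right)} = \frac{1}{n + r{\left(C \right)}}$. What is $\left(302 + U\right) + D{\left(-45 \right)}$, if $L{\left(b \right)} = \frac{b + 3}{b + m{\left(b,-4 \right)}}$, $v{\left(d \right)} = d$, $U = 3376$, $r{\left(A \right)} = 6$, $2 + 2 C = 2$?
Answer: $\frac{3230103}{878} \approx 3678.9$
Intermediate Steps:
$C = 0$ ($C = -1 + \frac{1}{2} \cdot 2 = -1 + 1 = 0$)
$m{\left(n,w \right)} = \frac{1}{6 + n}$ ($m{\left(n,w \right)} = \frac{1}{n + 6} = \frac{1}{6 + n}$)
$L{\left(b \right)} = \frac{3 + b}{b + \frac{1}{6 + b}}$ ($L{\left(b \right)} = \frac{b + 3}{b + \frac{1}{6 + b}} = \frac{3 + b}{b + \frac{1}{6 + b}}$)
$D{\left(h \right)} = \frac{\left(3 + h\right) \left(6 + h\right)}{1 + h \left(6 + h\right)}$
$\left(302 + U\right) + D{\left(-45 \right)} = \left(302 + 3376\right) + \frac{\left(3 - 45\right) \left(6 - 45\right)}{1 - 45 \left(6 - 45\right)} = 3678 + \frac{1}{1 - -1755} \left(-42\right) \left(-39\right) = 3678 + \frac{1}{1 + 1755} \left(-42\right) \left(-39\right) = 3678 + \frac{1}{1756} \left(-42\right) \left(-39\right) = 3678 + \frac{819}{878} = \frac{3230103}{878}$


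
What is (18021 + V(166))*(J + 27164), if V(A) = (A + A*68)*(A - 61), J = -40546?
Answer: -16335286962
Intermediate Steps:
V(A) = 69*A*(-61 + A) (V(A) = (A + 68*A)*(-61 + A) = (69*A)*(-61 + A) = 69*A*(-61 + A))
(18021 + V(166))*(J + 27164) = (18021 + 69*166*(-61 + 166))*(-40546 + 27164) = (18021 + 69*166*105)*(-13382) = (18021 + 1202670)*(-13382) = 1220691*(-13382) = -16335286962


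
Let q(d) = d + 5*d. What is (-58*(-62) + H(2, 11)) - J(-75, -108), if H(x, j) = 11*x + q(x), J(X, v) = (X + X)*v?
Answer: -12570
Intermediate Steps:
q(d) = 6*d
J(X, v) = 2*X*v (J(X, v) = (2*X)*v = 2*X*v)
H(x, j) = 17*x (H(x, j) = 11*x + 6*x = 17*x)
(-58*(-62) + H(2, 11)) - J(-75, -108) = (-58*(-62) + 17*2) - 2*(-75)*(-108) = (3596 + 34) - 1*16200 = 3630 - 16200 = -12570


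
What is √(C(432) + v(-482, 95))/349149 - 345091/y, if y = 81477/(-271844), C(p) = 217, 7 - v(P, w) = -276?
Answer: 93810917804/81477 + 10*√5/349149 ≈ 1.1514e+6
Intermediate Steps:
v(P, w) = 283 (v(P, w) = 7 - 1*(-276) = 7 + 276 = 283)
y = -81477/271844 (y = 81477*(-1/271844) = -81477/271844 ≈ -0.29972)
√(C(432) + v(-482, 95))/349149 - 345091/y = √(217 + 283)/349149 - 345091/(-81477/271844) = √500*(1/349149) - 345091*(-271844/81477) = (10*√5)*(1/349149) + 93810917804/81477 = 10*√5/349149 + 93810917804/81477 = 93810917804/81477 + 10*√5/349149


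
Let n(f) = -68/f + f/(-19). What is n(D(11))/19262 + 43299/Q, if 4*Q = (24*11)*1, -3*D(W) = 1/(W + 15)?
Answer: 206090724305/314009124 ≈ 656.32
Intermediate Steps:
D(W) = -1/(3*(15 + W)) (D(W) = -1/(3*(W + 15)) = -1/(3*(15 + W)))
Q = 66 (Q = ((24*11)*1)/4 = (264*1)/4 = (¼)*264 = 66)
n(f) = -68/f - f/19 (n(f) = -68/f + f*(-1/19) = -68/f - f/19)
n(D(11))/19262 + 43299/Q = (-68/((-1/(45 + 3*11))) - (-1)/(19*(45 + 3*11)))/19262 + 43299/66 = (-68/((-1/(45 + 33))) - (-1)/(19*(45 + 33)))*(1/19262) + 43299*(1/66) = (-68/((-1/78)) - (-1)/(19*78))*(1/19262) + 14433/22 = (-68/((-1*1/78)) - (-1)/(19*78))*(1/19262) + 14433/22 = (-68/(-1/78) - 1/19*(-1/78))*(1/19262) + 14433/22 = (-68*(-78) + 1/1482)*(1/19262) + 14433/22 = (5304 + 1/1482)*(1/19262) + 14433/22 = (7860529/1482)*(1/19262) + 14433/22 = 7860529/28546284 + 14433/22 = 206090724305/314009124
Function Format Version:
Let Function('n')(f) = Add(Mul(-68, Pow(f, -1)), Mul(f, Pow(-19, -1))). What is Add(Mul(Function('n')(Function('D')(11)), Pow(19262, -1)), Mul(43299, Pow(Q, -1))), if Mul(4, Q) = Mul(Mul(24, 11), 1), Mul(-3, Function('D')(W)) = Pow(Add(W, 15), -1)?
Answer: Rational(206090724305, 314009124) ≈ 656.32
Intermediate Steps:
Function('D')(W) = Mul(Rational(-1, 3), Pow(Add(15, W), -1)) (Function('D')(W) = Mul(Rational(-1, 3), Pow(Add(W, 15), -1)) = Mul(Rational(-1, 3), Pow(Add(15, W), -1)))
Q = 66 (Q = Mul(Rational(1, 4), Mul(Mul(24, 11), 1)) = Mul(Rational(1, 4), Mul(264, 1)) = Mul(Rational(1, 4), 264) = 66)
Function('n')(f) = Add(Mul(-68, Pow(f, -1)), Mul(Rational(-1, 19), f)) (Function('n')(f) = Add(Mul(-68, Pow(f, -1)), Mul(f, Rational(-1, 19))) = Add(Mul(-68, Pow(f, -1)), Mul(Rational(-1, 19), f)))
Add(Mul(Function('n')(Function('D')(11)), Pow(19262, -1)), Mul(43299, Pow(Q, -1))) = Add(Mul(Add(Mul(-68, Pow(Mul(-1, Pow(Add(45, Mul(3, 11)), -1)), -1)), Mul(Rational(-1, 19), Mul(-1, Pow(Add(45, Mul(3, 11)), -1)))), Pow(19262, -1)), Mul(43299, Pow(66, -1))) = Add(Mul(Add(Mul(-68, Pow(Mul(-1, Pow(Add(45, 33), -1)), -1)), Mul(Rational(-1, 19), Mul(-1, Pow(Add(45, 33), -1)))), Rational(1, 19262)), Mul(43299, Rational(1, 66))) = Add(Mul(Add(Mul(-68, Pow(Mul(-1, Pow(78, -1)), -1)), Mul(Rational(-1, 19), Mul(-1, Pow(78, -1)))), Rational(1, 19262)), Rational(14433, 22)) = Add(Mul(Add(Mul(-68, Pow(Mul(-1, Rational(1, 78)), -1)), Mul(Rational(-1, 19), Mul(-1, Rational(1, 78)))), Rational(1, 19262)), Rational(14433, 22)) = Add(Mul(Add(Mul(-68, Pow(Rational(-1, 78), -1)), Mul(Rational(-1, 19), Rational(-1, 78))), Rational(1, 19262)), Rational(14433, 22)) = Add(Mul(Add(Mul(-68, -78), Rational(1, 1482)), Rational(1, 19262)), Rational(14433, 22)) = Add(Mul(Add(5304, Rational(1, 1482)), Rational(1, 19262)), Rational(14433, 22)) = Add(Mul(Rational(7860529, 1482), Rational(1, 19262)), Rational(14433, 22)) = Add(Rational(7860529, 28546284), Rational(14433, 22)) = Rational(206090724305, 314009124)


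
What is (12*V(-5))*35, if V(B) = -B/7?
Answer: 300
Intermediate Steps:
V(B) = -B/7
(12*V(-5))*35 = (12*(-1/7*(-5)))*35 = (12*(5/7))*35 = (60/7)*35 = 300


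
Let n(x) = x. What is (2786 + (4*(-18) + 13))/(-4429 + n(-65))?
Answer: -909/1498 ≈ -0.60681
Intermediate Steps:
(2786 + (4*(-18) + 13))/(-4429 + n(-65)) = (2786 + (4*(-18) + 13))/(-4429 - 65) = (2786 + (-72 + 13))/(-4494) = (2786 - 59)*(-1/4494) = 2727*(-1/4494) = -909/1498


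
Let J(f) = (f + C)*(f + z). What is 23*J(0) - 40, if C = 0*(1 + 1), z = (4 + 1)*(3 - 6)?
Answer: -40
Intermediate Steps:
z = -15 (z = 5*(-3) = -15)
C = 0 (C = 0*2 = 0)
J(f) = f*(-15 + f) (J(f) = (f + 0)*(f - 15) = f*(-15 + f))
23*J(0) - 40 = 23*(0*(-15 + 0)) - 40 = 23*(0*(-15)) - 40 = 23*0 - 40 = 0 - 40 = -40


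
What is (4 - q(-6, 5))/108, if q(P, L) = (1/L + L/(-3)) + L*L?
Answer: -293/1620 ≈ -0.18086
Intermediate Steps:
q(P, L) = 1/L + L**2 - L/3 (q(P, L) = (1/L + L*(-1/3)) + L**2 = (1/L - L/3) + L**2 = 1/L + L**2 - L/3)
(4 - q(-6, 5))/108 = (4 - (1/5 + 5**2 - 1/3*5))/108 = (4 - (1/5 + 25 - 5/3))/108 = (4 - 1*353/15)/108 = (4 - 353/15)/108 = (1/108)*(-293/15) = -293/1620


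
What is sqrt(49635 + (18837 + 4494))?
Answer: sqrt(72966) ≈ 270.12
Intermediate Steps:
sqrt(49635 + (18837 + 4494)) = sqrt(49635 + 23331) = sqrt(72966)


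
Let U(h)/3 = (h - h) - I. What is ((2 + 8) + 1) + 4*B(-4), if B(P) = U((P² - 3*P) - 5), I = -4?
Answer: 59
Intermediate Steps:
U(h) = 12 (U(h) = 3*((h - h) - 1*(-4)) = 3*(0 + 4) = 3*4 = 12)
B(P) = 12
((2 + 8) + 1) + 4*B(-4) = ((2 + 8) + 1) + 4*12 = (10 + 1) + 48 = 11 + 48 = 59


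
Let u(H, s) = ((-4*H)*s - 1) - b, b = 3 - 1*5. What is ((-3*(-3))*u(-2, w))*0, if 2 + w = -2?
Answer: 0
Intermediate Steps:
w = -4 (w = -2 - 2 = -4)
b = -2 (b = 3 - 5 = -2)
u(H, s) = 1 - 4*H*s (u(H, s) = ((-4*H)*s - 1) - 1*(-2) = (-4*H*s - 1) + 2 = (-1 - 4*H*s) + 2 = 1 - 4*H*s)
((-3*(-3))*u(-2, w))*0 = ((-3*(-3))*(1 - 4*(-2)*(-4)))*0 = (9*(1 - 32))*0 = (9*(-31))*0 = -279*0 = 0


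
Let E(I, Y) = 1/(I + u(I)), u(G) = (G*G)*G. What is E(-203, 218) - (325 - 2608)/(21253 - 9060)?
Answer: 19098721097/102002126590 ≈ 0.18724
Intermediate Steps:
u(G) = G³ (u(G) = G²*G = G³)
E(I, Y) = 1/(I + I³)
E(-203, 218) - (325 - 2608)/(21253 - 9060) = 1/(-203 + (-203)³) - (325 - 2608)/(21253 - 9060) = 1/(-203 - 8365427) - (-2283)/12193 = 1/(-8365630) - (-2283)/12193 = -1/8365630 - 1*(-2283/12193) = -1/8365630 + 2283/12193 = 19098721097/102002126590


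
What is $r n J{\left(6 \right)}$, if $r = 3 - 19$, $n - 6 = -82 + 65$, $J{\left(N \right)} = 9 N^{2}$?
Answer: $57024$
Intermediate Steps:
$n = -11$ ($n = 6 + \left(-82 + 65\right) = 6 - 17 = -11$)
$r = -16$
$r n J{\left(6 \right)} = \left(-16\right) \left(-11\right) 9 \cdot 6^{2} = 176 \cdot 9 \cdot 36 = 176 \cdot 324 = 57024$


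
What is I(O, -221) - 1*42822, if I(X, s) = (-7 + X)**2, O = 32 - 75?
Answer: -40322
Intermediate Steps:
O = -43
I(O, -221) - 1*42822 = (-7 - 43)**2 - 1*42822 = (-50)**2 - 42822 = 2500 - 42822 = -40322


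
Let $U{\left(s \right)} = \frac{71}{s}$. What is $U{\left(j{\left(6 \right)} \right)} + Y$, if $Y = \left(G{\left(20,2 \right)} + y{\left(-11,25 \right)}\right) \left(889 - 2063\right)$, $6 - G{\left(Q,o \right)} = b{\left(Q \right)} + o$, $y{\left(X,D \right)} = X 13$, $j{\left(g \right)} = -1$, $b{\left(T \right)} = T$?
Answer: $186595$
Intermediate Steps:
$y{\left(X,D \right)} = 13 X$
$G{\left(Q,o \right)} = 6 - Q - o$ ($G{\left(Q,o \right)} = 6 - \left(Q + o\right) = 6 - Q - o$)
$Y = 186666$ ($Y = \left(\left(6 - 20 - 2\right) + 13 \left(-11\right)\right) \left(889 - 2063\right) = \left(\left(6 - 20 - 2\right) - 143\right) \left(-1174\right) = \left(-16 - 143\right) \left(-1174\right) = \left(-159\right) \left(-1174\right) = 186666$)
$U{\left(j{\left(6 \right)} \right)} + Y = \frac{71}{-1} + 186666 = 71 \left(-1\right) + 186666 = -71 + 186666 = 186595$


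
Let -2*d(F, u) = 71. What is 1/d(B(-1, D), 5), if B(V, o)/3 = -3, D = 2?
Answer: -2/71 ≈ -0.028169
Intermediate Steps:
B(V, o) = -9 (B(V, o) = 3*(-3) = -9)
d(F, u) = -71/2 (d(F, u) = -½*71 = -71/2)
1/d(B(-1, D), 5) = 1/(-71/2) = -2/71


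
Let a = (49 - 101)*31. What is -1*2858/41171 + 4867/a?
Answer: -39127/12668 ≈ -3.0886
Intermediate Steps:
a = -1612 (a = -52*31 = -1612)
-1*2858/41171 + 4867/a = -1*2858/41171 + 4867/(-1612) = -2858*1/41171 + 4867*(-1/1612) = -2858/41171 - 157/52 = -39127/12668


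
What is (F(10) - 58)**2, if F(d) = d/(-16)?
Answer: 219961/64 ≈ 3436.9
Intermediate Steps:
F(d) = -d/16 (F(d) = d*(-1/16) = -d/16)
(F(10) - 58)**2 = (-1/16*10 - 58)**2 = (-5/8 - 58)**2 = (-469/8)**2 = 219961/64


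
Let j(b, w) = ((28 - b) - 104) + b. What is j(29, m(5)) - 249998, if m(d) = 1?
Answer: -250074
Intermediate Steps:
j(b, w) = -76 (j(b, w) = (-76 - b) + b = -76)
j(29, m(5)) - 249998 = -76 - 249998 = -250074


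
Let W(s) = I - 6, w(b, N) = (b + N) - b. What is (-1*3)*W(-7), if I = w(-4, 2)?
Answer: 12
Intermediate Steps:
w(b, N) = N (w(b, N) = (N + b) - b = N)
I = 2
W(s) = -4 (W(s) = 2 - 6 = -4)
(-1*3)*W(-7) = -1*3*(-4) = -3*(-4) = 12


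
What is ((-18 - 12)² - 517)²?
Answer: 146689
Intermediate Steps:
((-18 - 12)² - 517)² = ((-30)² - 517)² = (900 - 517)² = 383² = 146689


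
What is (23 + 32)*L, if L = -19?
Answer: -1045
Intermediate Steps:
(23 + 32)*L = (23 + 32)*(-19) = 55*(-19) = -1045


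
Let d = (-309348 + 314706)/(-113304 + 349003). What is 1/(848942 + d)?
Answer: 235699/200094785816 ≈ 1.1779e-6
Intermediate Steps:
d = 5358/235699 ≈ 0.022732
1/(848942 + d) = 1/(848942 + 5358/235699) = 1/(200094785816/235699) = 235699/200094785816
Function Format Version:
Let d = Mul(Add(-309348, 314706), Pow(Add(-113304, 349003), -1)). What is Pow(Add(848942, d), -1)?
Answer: Rational(235699, 200094785816) ≈ 1.1779e-6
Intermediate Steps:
d = Rational(5358, 235699) (d = Mul(5358, Pow(235699, -1)) = Mul(5358, Rational(1, 235699)) = Rational(5358, 235699) ≈ 0.022732)
Pow(Add(848942, d), -1) = Pow(Add(848942, Rational(5358, 235699)), -1) = Pow(Rational(200094785816, 235699), -1) = Rational(235699, 200094785816)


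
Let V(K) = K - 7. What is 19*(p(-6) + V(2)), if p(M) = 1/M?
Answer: -589/6 ≈ -98.167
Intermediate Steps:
V(K) = -7 + K
19*(p(-6) + V(2)) = 19*(1/(-6) + (-7 + 2)) = 19*(-1/6 - 5) = 19*(-31/6) = -589/6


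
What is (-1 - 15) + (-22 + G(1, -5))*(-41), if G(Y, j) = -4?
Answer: 1050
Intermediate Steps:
(-1 - 15) + (-22 + G(1, -5))*(-41) = (-1 - 15) + (-22 - 4)*(-41) = -16 - 26*(-41) = -16 + 1066 = 1050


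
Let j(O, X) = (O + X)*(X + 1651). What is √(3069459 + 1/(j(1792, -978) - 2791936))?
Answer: 5*√68701963414931258/748038 ≈ 1752.0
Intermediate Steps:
j(O, X) = (1651 + X)*(O + X) (j(O, X) = (O + X)*(1651 + X) = (1651 + X)*(O + X))
√(3069459 + 1/(j(1792, -978) - 2791936)) = √(3069459 + 1/(((-978)² + 1651*1792 + 1651*(-978) + 1792*(-978)) - 2791936)) = √(3069459 + 1/((956484 + 2958592 - 1614678 - 1752576) - 2791936)) = √(3069459 + 1/(547822 - 2791936)) = √(3069459 + 1/(-2244114)) = √(3069459 - 1/2244114) = √(6888215914325/2244114) = 5*√68701963414931258/748038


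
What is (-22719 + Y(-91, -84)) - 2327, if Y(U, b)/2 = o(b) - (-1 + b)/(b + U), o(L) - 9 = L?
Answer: -881894/35 ≈ -25197.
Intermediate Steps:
o(L) = 9 + L
Y(U, b) = 18 + 2*b - 2*(-1 + b)/(U + b) (Y(U, b) = 2*((9 + b) - (-1 + b)/(b + U)) = 2*((9 + b) - (-1 + b)/(U + b)) = 2*(9 + b - (-1 + b)/(U + b)) = 18 + 2*b - 2*(-1 + b)/(U + b))
(-22719 + Y(-91, -84)) - 2327 = (-22719 + 2*(1 - 1*(-84) - 91*(9 - 84) - 84*(9 - 84))/(-91 - 84)) - 2327 = (-22719 + 2*(1 + 84 - 91*(-75) - 84*(-75))/(-175)) - 2327 = (-22719 + 2*(-1/175)*(1 + 84 + 6825 + 6300)) - 2327 = (-22719 + 2*(-1/175)*13210) - 2327 = (-22719 - 5284/35) - 2327 = -800449/35 - 2327 = -881894/35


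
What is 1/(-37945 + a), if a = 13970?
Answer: -1/23975 ≈ -4.1710e-5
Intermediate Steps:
1/(-37945 + a) = 1/(-37945 + 13970) = 1/(-23975) = -1/23975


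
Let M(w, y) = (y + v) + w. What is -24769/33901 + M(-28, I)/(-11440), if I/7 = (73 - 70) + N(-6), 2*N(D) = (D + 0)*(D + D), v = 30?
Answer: -5321457/7051408 ≈ -0.75467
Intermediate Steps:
N(D) = D² (N(D) = ((D + 0)*(D + D))/2 = (D*(2*D))/2 = (2*D²)/2 = D²)
I = 273 (I = 7*((73 - 70) + (-6)²) = 7*(3 + 36) = 7*39 = 273)
M(w, y) = 30 + w + y (M(w, y) = (y + 30) + w = (30 + y) + w = 30 + w + y)
-24769/33901 + M(-28, I)/(-11440) = -24769/33901 + (30 - 28 + 273)/(-11440) = -24769*1/33901 + 275*(-1/11440) = -24769/33901 - 5/208 = -5321457/7051408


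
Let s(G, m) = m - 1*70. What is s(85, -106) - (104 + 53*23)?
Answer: -1499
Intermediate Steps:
s(G, m) = -70 + m (s(G, m) = m - 70 = -70 + m)
s(85, -106) - (104 + 53*23) = (-70 - 106) - (104 + 53*23) = -176 - (104 + 1219) = -176 - 1*1323 = -176 - 1323 = -1499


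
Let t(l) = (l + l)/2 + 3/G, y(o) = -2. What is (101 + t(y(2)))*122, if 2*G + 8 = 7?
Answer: 11346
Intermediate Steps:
G = -½ (G = -4 + (½)*7 = -4 + 7/2 = -½ ≈ -0.50000)
t(l) = -6 + l (t(l) = (l + l)/2 + 3/(-½) = (2*l)*(½) + 3*(-2) = l - 6 = -6 + l)
(101 + t(y(2)))*122 = (101 + (-6 - 2))*122 = (101 - 8)*122 = 93*122 = 11346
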